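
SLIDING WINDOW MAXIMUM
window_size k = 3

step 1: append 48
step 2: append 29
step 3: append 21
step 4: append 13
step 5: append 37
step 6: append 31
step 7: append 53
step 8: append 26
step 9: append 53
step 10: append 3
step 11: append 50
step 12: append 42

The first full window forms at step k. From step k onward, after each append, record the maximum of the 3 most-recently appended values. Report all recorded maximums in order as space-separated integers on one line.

step 1: append 48 -> window=[48] (not full yet)
step 2: append 29 -> window=[48, 29] (not full yet)
step 3: append 21 -> window=[48, 29, 21] -> max=48
step 4: append 13 -> window=[29, 21, 13] -> max=29
step 5: append 37 -> window=[21, 13, 37] -> max=37
step 6: append 31 -> window=[13, 37, 31] -> max=37
step 7: append 53 -> window=[37, 31, 53] -> max=53
step 8: append 26 -> window=[31, 53, 26] -> max=53
step 9: append 53 -> window=[53, 26, 53] -> max=53
step 10: append 3 -> window=[26, 53, 3] -> max=53
step 11: append 50 -> window=[53, 3, 50] -> max=53
step 12: append 42 -> window=[3, 50, 42] -> max=50

Answer: 48 29 37 37 53 53 53 53 53 50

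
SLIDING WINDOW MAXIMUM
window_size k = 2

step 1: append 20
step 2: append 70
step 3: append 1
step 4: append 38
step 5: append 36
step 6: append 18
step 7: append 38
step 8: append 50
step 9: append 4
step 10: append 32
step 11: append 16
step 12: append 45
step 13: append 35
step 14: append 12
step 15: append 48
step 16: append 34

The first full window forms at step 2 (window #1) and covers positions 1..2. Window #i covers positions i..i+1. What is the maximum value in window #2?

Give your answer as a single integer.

Answer: 70

Derivation:
step 1: append 20 -> window=[20] (not full yet)
step 2: append 70 -> window=[20, 70] -> max=70
step 3: append 1 -> window=[70, 1] -> max=70
Window #2 max = 70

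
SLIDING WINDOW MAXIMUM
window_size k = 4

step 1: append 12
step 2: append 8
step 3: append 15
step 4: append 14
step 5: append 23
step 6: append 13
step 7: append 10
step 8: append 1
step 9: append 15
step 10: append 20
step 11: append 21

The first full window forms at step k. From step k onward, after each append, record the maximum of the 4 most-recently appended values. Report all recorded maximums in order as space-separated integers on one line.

step 1: append 12 -> window=[12] (not full yet)
step 2: append 8 -> window=[12, 8] (not full yet)
step 3: append 15 -> window=[12, 8, 15] (not full yet)
step 4: append 14 -> window=[12, 8, 15, 14] -> max=15
step 5: append 23 -> window=[8, 15, 14, 23] -> max=23
step 6: append 13 -> window=[15, 14, 23, 13] -> max=23
step 7: append 10 -> window=[14, 23, 13, 10] -> max=23
step 8: append 1 -> window=[23, 13, 10, 1] -> max=23
step 9: append 15 -> window=[13, 10, 1, 15] -> max=15
step 10: append 20 -> window=[10, 1, 15, 20] -> max=20
step 11: append 21 -> window=[1, 15, 20, 21] -> max=21

Answer: 15 23 23 23 23 15 20 21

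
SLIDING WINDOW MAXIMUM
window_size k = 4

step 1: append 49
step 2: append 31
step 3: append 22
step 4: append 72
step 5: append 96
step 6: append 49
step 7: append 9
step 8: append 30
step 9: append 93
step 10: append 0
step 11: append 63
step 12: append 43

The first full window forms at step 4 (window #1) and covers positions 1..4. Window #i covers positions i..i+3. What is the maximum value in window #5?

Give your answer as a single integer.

Answer: 96

Derivation:
step 1: append 49 -> window=[49] (not full yet)
step 2: append 31 -> window=[49, 31] (not full yet)
step 3: append 22 -> window=[49, 31, 22] (not full yet)
step 4: append 72 -> window=[49, 31, 22, 72] -> max=72
step 5: append 96 -> window=[31, 22, 72, 96] -> max=96
step 6: append 49 -> window=[22, 72, 96, 49] -> max=96
step 7: append 9 -> window=[72, 96, 49, 9] -> max=96
step 8: append 30 -> window=[96, 49, 9, 30] -> max=96
Window #5 max = 96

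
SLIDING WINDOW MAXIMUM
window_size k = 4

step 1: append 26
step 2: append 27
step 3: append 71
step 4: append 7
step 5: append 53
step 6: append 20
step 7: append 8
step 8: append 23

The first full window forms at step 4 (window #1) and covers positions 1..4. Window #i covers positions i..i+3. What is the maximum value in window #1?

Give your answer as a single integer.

step 1: append 26 -> window=[26] (not full yet)
step 2: append 27 -> window=[26, 27] (not full yet)
step 3: append 71 -> window=[26, 27, 71] (not full yet)
step 4: append 7 -> window=[26, 27, 71, 7] -> max=71
Window #1 max = 71

Answer: 71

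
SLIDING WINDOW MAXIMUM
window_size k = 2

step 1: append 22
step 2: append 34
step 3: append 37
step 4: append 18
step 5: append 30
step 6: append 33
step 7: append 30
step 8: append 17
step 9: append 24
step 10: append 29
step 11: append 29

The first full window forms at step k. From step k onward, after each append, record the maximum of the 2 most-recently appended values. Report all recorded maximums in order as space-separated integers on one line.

step 1: append 22 -> window=[22] (not full yet)
step 2: append 34 -> window=[22, 34] -> max=34
step 3: append 37 -> window=[34, 37] -> max=37
step 4: append 18 -> window=[37, 18] -> max=37
step 5: append 30 -> window=[18, 30] -> max=30
step 6: append 33 -> window=[30, 33] -> max=33
step 7: append 30 -> window=[33, 30] -> max=33
step 8: append 17 -> window=[30, 17] -> max=30
step 9: append 24 -> window=[17, 24] -> max=24
step 10: append 29 -> window=[24, 29] -> max=29
step 11: append 29 -> window=[29, 29] -> max=29

Answer: 34 37 37 30 33 33 30 24 29 29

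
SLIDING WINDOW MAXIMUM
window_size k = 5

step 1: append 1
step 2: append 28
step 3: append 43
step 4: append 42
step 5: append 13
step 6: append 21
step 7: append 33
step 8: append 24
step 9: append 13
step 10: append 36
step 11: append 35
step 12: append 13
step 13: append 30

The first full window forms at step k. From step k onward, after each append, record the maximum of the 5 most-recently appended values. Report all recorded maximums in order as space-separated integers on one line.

Answer: 43 43 43 42 33 36 36 36 36

Derivation:
step 1: append 1 -> window=[1] (not full yet)
step 2: append 28 -> window=[1, 28] (not full yet)
step 3: append 43 -> window=[1, 28, 43] (not full yet)
step 4: append 42 -> window=[1, 28, 43, 42] (not full yet)
step 5: append 13 -> window=[1, 28, 43, 42, 13] -> max=43
step 6: append 21 -> window=[28, 43, 42, 13, 21] -> max=43
step 7: append 33 -> window=[43, 42, 13, 21, 33] -> max=43
step 8: append 24 -> window=[42, 13, 21, 33, 24] -> max=42
step 9: append 13 -> window=[13, 21, 33, 24, 13] -> max=33
step 10: append 36 -> window=[21, 33, 24, 13, 36] -> max=36
step 11: append 35 -> window=[33, 24, 13, 36, 35] -> max=36
step 12: append 13 -> window=[24, 13, 36, 35, 13] -> max=36
step 13: append 30 -> window=[13, 36, 35, 13, 30] -> max=36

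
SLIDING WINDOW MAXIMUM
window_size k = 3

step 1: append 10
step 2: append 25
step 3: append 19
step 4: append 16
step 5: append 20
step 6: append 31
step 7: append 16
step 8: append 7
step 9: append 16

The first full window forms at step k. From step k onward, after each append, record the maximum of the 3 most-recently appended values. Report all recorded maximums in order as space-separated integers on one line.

Answer: 25 25 20 31 31 31 16

Derivation:
step 1: append 10 -> window=[10] (not full yet)
step 2: append 25 -> window=[10, 25] (not full yet)
step 3: append 19 -> window=[10, 25, 19] -> max=25
step 4: append 16 -> window=[25, 19, 16] -> max=25
step 5: append 20 -> window=[19, 16, 20] -> max=20
step 6: append 31 -> window=[16, 20, 31] -> max=31
step 7: append 16 -> window=[20, 31, 16] -> max=31
step 8: append 7 -> window=[31, 16, 7] -> max=31
step 9: append 16 -> window=[16, 7, 16] -> max=16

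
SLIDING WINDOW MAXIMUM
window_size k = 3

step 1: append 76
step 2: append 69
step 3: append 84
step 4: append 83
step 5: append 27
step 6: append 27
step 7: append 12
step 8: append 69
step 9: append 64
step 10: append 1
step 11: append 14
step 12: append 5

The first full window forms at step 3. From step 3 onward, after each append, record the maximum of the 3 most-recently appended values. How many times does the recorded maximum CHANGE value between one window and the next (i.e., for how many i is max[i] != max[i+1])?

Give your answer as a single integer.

step 1: append 76 -> window=[76] (not full yet)
step 2: append 69 -> window=[76, 69] (not full yet)
step 3: append 84 -> window=[76, 69, 84] -> max=84
step 4: append 83 -> window=[69, 84, 83] -> max=84
step 5: append 27 -> window=[84, 83, 27] -> max=84
step 6: append 27 -> window=[83, 27, 27] -> max=83
step 7: append 12 -> window=[27, 27, 12] -> max=27
step 8: append 69 -> window=[27, 12, 69] -> max=69
step 9: append 64 -> window=[12, 69, 64] -> max=69
step 10: append 1 -> window=[69, 64, 1] -> max=69
step 11: append 14 -> window=[64, 1, 14] -> max=64
step 12: append 5 -> window=[1, 14, 5] -> max=14
Recorded maximums: 84 84 84 83 27 69 69 69 64 14
Changes between consecutive maximums: 5

Answer: 5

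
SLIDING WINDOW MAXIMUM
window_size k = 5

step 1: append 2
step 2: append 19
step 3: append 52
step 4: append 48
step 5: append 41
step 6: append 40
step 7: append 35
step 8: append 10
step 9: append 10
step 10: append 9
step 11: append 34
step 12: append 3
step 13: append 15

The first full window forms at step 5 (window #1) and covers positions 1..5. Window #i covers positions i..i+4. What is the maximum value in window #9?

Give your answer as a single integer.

Answer: 34

Derivation:
step 1: append 2 -> window=[2] (not full yet)
step 2: append 19 -> window=[2, 19] (not full yet)
step 3: append 52 -> window=[2, 19, 52] (not full yet)
step 4: append 48 -> window=[2, 19, 52, 48] (not full yet)
step 5: append 41 -> window=[2, 19, 52, 48, 41] -> max=52
step 6: append 40 -> window=[19, 52, 48, 41, 40] -> max=52
step 7: append 35 -> window=[52, 48, 41, 40, 35] -> max=52
step 8: append 10 -> window=[48, 41, 40, 35, 10] -> max=48
step 9: append 10 -> window=[41, 40, 35, 10, 10] -> max=41
step 10: append 9 -> window=[40, 35, 10, 10, 9] -> max=40
step 11: append 34 -> window=[35, 10, 10, 9, 34] -> max=35
step 12: append 3 -> window=[10, 10, 9, 34, 3] -> max=34
step 13: append 15 -> window=[10, 9, 34, 3, 15] -> max=34
Window #9 max = 34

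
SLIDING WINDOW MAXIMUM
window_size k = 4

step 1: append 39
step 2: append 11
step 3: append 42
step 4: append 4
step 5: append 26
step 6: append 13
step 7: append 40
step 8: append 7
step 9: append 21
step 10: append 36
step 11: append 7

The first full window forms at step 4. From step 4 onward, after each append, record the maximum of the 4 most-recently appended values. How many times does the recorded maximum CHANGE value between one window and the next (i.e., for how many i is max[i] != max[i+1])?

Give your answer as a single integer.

Answer: 2

Derivation:
step 1: append 39 -> window=[39] (not full yet)
step 2: append 11 -> window=[39, 11] (not full yet)
step 3: append 42 -> window=[39, 11, 42] (not full yet)
step 4: append 4 -> window=[39, 11, 42, 4] -> max=42
step 5: append 26 -> window=[11, 42, 4, 26] -> max=42
step 6: append 13 -> window=[42, 4, 26, 13] -> max=42
step 7: append 40 -> window=[4, 26, 13, 40] -> max=40
step 8: append 7 -> window=[26, 13, 40, 7] -> max=40
step 9: append 21 -> window=[13, 40, 7, 21] -> max=40
step 10: append 36 -> window=[40, 7, 21, 36] -> max=40
step 11: append 7 -> window=[7, 21, 36, 7] -> max=36
Recorded maximums: 42 42 42 40 40 40 40 36
Changes between consecutive maximums: 2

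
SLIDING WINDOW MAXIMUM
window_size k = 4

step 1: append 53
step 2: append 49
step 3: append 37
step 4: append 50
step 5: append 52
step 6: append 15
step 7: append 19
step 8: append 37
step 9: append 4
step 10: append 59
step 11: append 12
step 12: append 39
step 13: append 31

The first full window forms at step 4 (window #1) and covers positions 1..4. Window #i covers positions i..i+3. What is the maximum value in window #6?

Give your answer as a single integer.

Answer: 37

Derivation:
step 1: append 53 -> window=[53] (not full yet)
step 2: append 49 -> window=[53, 49] (not full yet)
step 3: append 37 -> window=[53, 49, 37] (not full yet)
step 4: append 50 -> window=[53, 49, 37, 50] -> max=53
step 5: append 52 -> window=[49, 37, 50, 52] -> max=52
step 6: append 15 -> window=[37, 50, 52, 15] -> max=52
step 7: append 19 -> window=[50, 52, 15, 19] -> max=52
step 8: append 37 -> window=[52, 15, 19, 37] -> max=52
step 9: append 4 -> window=[15, 19, 37, 4] -> max=37
Window #6 max = 37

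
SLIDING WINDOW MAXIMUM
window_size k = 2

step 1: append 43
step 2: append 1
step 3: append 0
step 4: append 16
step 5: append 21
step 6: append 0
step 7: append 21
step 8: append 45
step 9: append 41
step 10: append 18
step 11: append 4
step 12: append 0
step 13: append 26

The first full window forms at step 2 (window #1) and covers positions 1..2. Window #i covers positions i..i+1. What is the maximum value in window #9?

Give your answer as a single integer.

step 1: append 43 -> window=[43] (not full yet)
step 2: append 1 -> window=[43, 1] -> max=43
step 3: append 0 -> window=[1, 0] -> max=1
step 4: append 16 -> window=[0, 16] -> max=16
step 5: append 21 -> window=[16, 21] -> max=21
step 6: append 0 -> window=[21, 0] -> max=21
step 7: append 21 -> window=[0, 21] -> max=21
step 8: append 45 -> window=[21, 45] -> max=45
step 9: append 41 -> window=[45, 41] -> max=45
step 10: append 18 -> window=[41, 18] -> max=41
Window #9 max = 41

Answer: 41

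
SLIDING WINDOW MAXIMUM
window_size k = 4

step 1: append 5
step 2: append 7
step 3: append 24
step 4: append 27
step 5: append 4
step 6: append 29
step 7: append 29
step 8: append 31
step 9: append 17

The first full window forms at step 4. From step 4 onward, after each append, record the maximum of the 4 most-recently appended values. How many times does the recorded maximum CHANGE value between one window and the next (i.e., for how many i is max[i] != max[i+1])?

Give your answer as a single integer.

Answer: 2

Derivation:
step 1: append 5 -> window=[5] (not full yet)
step 2: append 7 -> window=[5, 7] (not full yet)
step 3: append 24 -> window=[5, 7, 24] (not full yet)
step 4: append 27 -> window=[5, 7, 24, 27] -> max=27
step 5: append 4 -> window=[7, 24, 27, 4] -> max=27
step 6: append 29 -> window=[24, 27, 4, 29] -> max=29
step 7: append 29 -> window=[27, 4, 29, 29] -> max=29
step 8: append 31 -> window=[4, 29, 29, 31] -> max=31
step 9: append 17 -> window=[29, 29, 31, 17] -> max=31
Recorded maximums: 27 27 29 29 31 31
Changes between consecutive maximums: 2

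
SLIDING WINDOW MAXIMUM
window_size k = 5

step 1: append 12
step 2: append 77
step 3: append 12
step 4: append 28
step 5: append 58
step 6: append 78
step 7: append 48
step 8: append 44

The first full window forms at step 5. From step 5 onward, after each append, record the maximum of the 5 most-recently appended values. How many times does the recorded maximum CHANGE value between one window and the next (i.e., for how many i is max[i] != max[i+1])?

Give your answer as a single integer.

Answer: 1

Derivation:
step 1: append 12 -> window=[12] (not full yet)
step 2: append 77 -> window=[12, 77] (not full yet)
step 3: append 12 -> window=[12, 77, 12] (not full yet)
step 4: append 28 -> window=[12, 77, 12, 28] (not full yet)
step 5: append 58 -> window=[12, 77, 12, 28, 58] -> max=77
step 6: append 78 -> window=[77, 12, 28, 58, 78] -> max=78
step 7: append 48 -> window=[12, 28, 58, 78, 48] -> max=78
step 8: append 44 -> window=[28, 58, 78, 48, 44] -> max=78
Recorded maximums: 77 78 78 78
Changes between consecutive maximums: 1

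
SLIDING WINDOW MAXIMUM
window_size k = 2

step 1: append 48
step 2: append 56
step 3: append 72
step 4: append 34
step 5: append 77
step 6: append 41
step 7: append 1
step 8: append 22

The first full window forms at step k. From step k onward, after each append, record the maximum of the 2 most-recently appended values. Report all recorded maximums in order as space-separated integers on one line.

Answer: 56 72 72 77 77 41 22

Derivation:
step 1: append 48 -> window=[48] (not full yet)
step 2: append 56 -> window=[48, 56] -> max=56
step 3: append 72 -> window=[56, 72] -> max=72
step 4: append 34 -> window=[72, 34] -> max=72
step 5: append 77 -> window=[34, 77] -> max=77
step 6: append 41 -> window=[77, 41] -> max=77
step 7: append 1 -> window=[41, 1] -> max=41
step 8: append 22 -> window=[1, 22] -> max=22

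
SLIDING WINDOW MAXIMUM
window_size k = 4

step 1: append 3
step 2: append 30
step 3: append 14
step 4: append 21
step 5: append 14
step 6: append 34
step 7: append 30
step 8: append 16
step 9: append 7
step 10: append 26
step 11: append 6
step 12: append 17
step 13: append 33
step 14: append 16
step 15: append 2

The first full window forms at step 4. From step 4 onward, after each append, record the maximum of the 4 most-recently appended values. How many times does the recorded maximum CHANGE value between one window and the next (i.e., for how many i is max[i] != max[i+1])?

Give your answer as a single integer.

step 1: append 3 -> window=[3] (not full yet)
step 2: append 30 -> window=[3, 30] (not full yet)
step 3: append 14 -> window=[3, 30, 14] (not full yet)
step 4: append 21 -> window=[3, 30, 14, 21] -> max=30
step 5: append 14 -> window=[30, 14, 21, 14] -> max=30
step 6: append 34 -> window=[14, 21, 14, 34] -> max=34
step 7: append 30 -> window=[21, 14, 34, 30] -> max=34
step 8: append 16 -> window=[14, 34, 30, 16] -> max=34
step 9: append 7 -> window=[34, 30, 16, 7] -> max=34
step 10: append 26 -> window=[30, 16, 7, 26] -> max=30
step 11: append 6 -> window=[16, 7, 26, 6] -> max=26
step 12: append 17 -> window=[7, 26, 6, 17] -> max=26
step 13: append 33 -> window=[26, 6, 17, 33] -> max=33
step 14: append 16 -> window=[6, 17, 33, 16] -> max=33
step 15: append 2 -> window=[17, 33, 16, 2] -> max=33
Recorded maximums: 30 30 34 34 34 34 30 26 26 33 33 33
Changes between consecutive maximums: 4

Answer: 4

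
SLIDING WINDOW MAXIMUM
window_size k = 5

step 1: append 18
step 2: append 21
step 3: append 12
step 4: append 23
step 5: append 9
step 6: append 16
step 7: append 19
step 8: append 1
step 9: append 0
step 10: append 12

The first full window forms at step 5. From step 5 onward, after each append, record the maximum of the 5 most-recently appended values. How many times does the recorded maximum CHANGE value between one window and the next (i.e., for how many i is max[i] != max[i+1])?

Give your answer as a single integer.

step 1: append 18 -> window=[18] (not full yet)
step 2: append 21 -> window=[18, 21] (not full yet)
step 3: append 12 -> window=[18, 21, 12] (not full yet)
step 4: append 23 -> window=[18, 21, 12, 23] (not full yet)
step 5: append 9 -> window=[18, 21, 12, 23, 9] -> max=23
step 6: append 16 -> window=[21, 12, 23, 9, 16] -> max=23
step 7: append 19 -> window=[12, 23, 9, 16, 19] -> max=23
step 8: append 1 -> window=[23, 9, 16, 19, 1] -> max=23
step 9: append 0 -> window=[9, 16, 19, 1, 0] -> max=19
step 10: append 12 -> window=[16, 19, 1, 0, 12] -> max=19
Recorded maximums: 23 23 23 23 19 19
Changes between consecutive maximums: 1

Answer: 1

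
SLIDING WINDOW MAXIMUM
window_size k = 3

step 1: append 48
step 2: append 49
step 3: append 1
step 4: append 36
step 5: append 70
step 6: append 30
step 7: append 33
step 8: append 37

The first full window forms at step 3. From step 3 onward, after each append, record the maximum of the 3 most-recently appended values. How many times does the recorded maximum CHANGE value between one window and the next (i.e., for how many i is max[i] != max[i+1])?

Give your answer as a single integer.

step 1: append 48 -> window=[48] (not full yet)
step 2: append 49 -> window=[48, 49] (not full yet)
step 3: append 1 -> window=[48, 49, 1] -> max=49
step 4: append 36 -> window=[49, 1, 36] -> max=49
step 5: append 70 -> window=[1, 36, 70] -> max=70
step 6: append 30 -> window=[36, 70, 30] -> max=70
step 7: append 33 -> window=[70, 30, 33] -> max=70
step 8: append 37 -> window=[30, 33, 37] -> max=37
Recorded maximums: 49 49 70 70 70 37
Changes between consecutive maximums: 2

Answer: 2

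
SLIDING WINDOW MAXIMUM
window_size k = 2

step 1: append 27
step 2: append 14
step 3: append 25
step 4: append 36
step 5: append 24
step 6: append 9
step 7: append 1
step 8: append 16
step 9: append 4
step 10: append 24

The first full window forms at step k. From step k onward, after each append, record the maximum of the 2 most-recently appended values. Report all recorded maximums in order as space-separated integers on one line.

Answer: 27 25 36 36 24 9 16 16 24

Derivation:
step 1: append 27 -> window=[27] (not full yet)
step 2: append 14 -> window=[27, 14] -> max=27
step 3: append 25 -> window=[14, 25] -> max=25
step 4: append 36 -> window=[25, 36] -> max=36
step 5: append 24 -> window=[36, 24] -> max=36
step 6: append 9 -> window=[24, 9] -> max=24
step 7: append 1 -> window=[9, 1] -> max=9
step 8: append 16 -> window=[1, 16] -> max=16
step 9: append 4 -> window=[16, 4] -> max=16
step 10: append 24 -> window=[4, 24] -> max=24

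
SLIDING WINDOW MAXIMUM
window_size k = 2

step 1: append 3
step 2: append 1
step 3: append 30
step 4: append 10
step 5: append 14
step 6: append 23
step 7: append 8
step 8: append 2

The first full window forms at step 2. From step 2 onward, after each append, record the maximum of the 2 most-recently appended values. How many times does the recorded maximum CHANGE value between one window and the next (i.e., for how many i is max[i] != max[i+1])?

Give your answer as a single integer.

Answer: 4

Derivation:
step 1: append 3 -> window=[3] (not full yet)
step 2: append 1 -> window=[3, 1] -> max=3
step 3: append 30 -> window=[1, 30] -> max=30
step 4: append 10 -> window=[30, 10] -> max=30
step 5: append 14 -> window=[10, 14] -> max=14
step 6: append 23 -> window=[14, 23] -> max=23
step 7: append 8 -> window=[23, 8] -> max=23
step 8: append 2 -> window=[8, 2] -> max=8
Recorded maximums: 3 30 30 14 23 23 8
Changes between consecutive maximums: 4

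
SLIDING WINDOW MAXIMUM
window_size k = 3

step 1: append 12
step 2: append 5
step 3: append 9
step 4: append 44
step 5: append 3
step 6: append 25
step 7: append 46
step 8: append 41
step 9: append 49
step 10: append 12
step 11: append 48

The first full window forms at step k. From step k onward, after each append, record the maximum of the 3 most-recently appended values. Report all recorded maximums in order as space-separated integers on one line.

step 1: append 12 -> window=[12] (not full yet)
step 2: append 5 -> window=[12, 5] (not full yet)
step 3: append 9 -> window=[12, 5, 9] -> max=12
step 4: append 44 -> window=[5, 9, 44] -> max=44
step 5: append 3 -> window=[9, 44, 3] -> max=44
step 6: append 25 -> window=[44, 3, 25] -> max=44
step 7: append 46 -> window=[3, 25, 46] -> max=46
step 8: append 41 -> window=[25, 46, 41] -> max=46
step 9: append 49 -> window=[46, 41, 49] -> max=49
step 10: append 12 -> window=[41, 49, 12] -> max=49
step 11: append 48 -> window=[49, 12, 48] -> max=49

Answer: 12 44 44 44 46 46 49 49 49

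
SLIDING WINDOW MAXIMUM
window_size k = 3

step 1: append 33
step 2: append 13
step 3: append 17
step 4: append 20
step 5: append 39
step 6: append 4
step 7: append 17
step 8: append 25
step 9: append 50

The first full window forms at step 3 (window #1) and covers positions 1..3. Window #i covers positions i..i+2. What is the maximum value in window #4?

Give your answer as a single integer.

step 1: append 33 -> window=[33] (not full yet)
step 2: append 13 -> window=[33, 13] (not full yet)
step 3: append 17 -> window=[33, 13, 17] -> max=33
step 4: append 20 -> window=[13, 17, 20] -> max=20
step 5: append 39 -> window=[17, 20, 39] -> max=39
step 6: append 4 -> window=[20, 39, 4] -> max=39
Window #4 max = 39

Answer: 39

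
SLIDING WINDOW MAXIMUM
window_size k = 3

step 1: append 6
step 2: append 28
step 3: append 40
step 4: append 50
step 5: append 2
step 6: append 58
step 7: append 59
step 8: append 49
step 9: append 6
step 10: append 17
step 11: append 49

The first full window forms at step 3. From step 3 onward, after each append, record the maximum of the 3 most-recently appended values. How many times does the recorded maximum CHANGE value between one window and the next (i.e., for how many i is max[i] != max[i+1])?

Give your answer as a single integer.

step 1: append 6 -> window=[6] (not full yet)
step 2: append 28 -> window=[6, 28] (not full yet)
step 3: append 40 -> window=[6, 28, 40] -> max=40
step 4: append 50 -> window=[28, 40, 50] -> max=50
step 5: append 2 -> window=[40, 50, 2] -> max=50
step 6: append 58 -> window=[50, 2, 58] -> max=58
step 7: append 59 -> window=[2, 58, 59] -> max=59
step 8: append 49 -> window=[58, 59, 49] -> max=59
step 9: append 6 -> window=[59, 49, 6] -> max=59
step 10: append 17 -> window=[49, 6, 17] -> max=49
step 11: append 49 -> window=[6, 17, 49] -> max=49
Recorded maximums: 40 50 50 58 59 59 59 49 49
Changes between consecutive maximums: 4

Answer: 4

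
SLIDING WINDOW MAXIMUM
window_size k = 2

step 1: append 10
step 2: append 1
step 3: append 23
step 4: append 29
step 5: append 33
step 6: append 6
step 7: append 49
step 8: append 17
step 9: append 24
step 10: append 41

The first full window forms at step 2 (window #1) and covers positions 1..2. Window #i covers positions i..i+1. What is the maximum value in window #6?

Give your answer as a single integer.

step 1: append 10 -> window=[10] (not full yet)
step 2: append 1 -> window=[10, 1] -> max=10
step 3: append 23 -> window=[1, 23] -> max=23
step 4: append 29 -> window=[23, 29] -> max=29
step 5: append 33 -> window=[29, 33] -> max=33
step 6: append 6 -> window=[33, 6] -> max=33
step 7: append 49 -> window=[6, 49] -> max=49
Window #6 max = 49

Answer: 49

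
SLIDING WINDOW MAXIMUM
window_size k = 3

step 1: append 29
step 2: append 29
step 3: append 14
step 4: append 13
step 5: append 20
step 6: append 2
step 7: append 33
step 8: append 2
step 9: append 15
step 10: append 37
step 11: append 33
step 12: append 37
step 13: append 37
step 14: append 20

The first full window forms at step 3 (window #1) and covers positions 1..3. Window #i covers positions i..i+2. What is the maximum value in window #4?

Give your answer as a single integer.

Answer: 20

Derivation:
step 1: append 29 -> window=[29] (not full yet)
step 2: append 29 -> window=[29, 29] (not full yet)
step 3: append 14 -> window=[29, 29, 14] -> max=29
step 4: append 13 -> window=[29, 14, 13] -> max=29
step 5: append 20 -> window=[14, 13, 20] -> max=20
step 6: append 2 -> window=[13, 20, 2] -> max=20
Window #4 max = 20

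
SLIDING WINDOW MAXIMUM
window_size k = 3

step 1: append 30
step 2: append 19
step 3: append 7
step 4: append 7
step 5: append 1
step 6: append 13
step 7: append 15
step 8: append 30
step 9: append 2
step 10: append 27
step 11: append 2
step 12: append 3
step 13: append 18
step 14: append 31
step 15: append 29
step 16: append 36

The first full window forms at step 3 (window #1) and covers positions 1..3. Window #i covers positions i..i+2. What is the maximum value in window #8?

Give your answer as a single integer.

Answer: 30

Derivation:
step 1: append 30 -> window=[30] (not full yet)
step 2: append 19 -> window=[30, 19] (not full yet)
step 3: append 7 -> window=[30, 19, 7] -> max=30
step 4: append 7 -> window=[19, 7, 7] -> max=19
step 5: append 1 -> window=[7, 7, 1] -> max=7
step 6: append 13 -> window=[7, 1, 13] -> max=13
step 7: append 15 -> window=[1, 13, 15] -> max=15
step 8: append 30 -> window=[13, 15, 30] -> max=30
step 9: append 2 -> window=[15, 30, 2] -> max=30
step 10: append 27 -> window=[30, 2, 27] -> max=30
Window #8 max = 30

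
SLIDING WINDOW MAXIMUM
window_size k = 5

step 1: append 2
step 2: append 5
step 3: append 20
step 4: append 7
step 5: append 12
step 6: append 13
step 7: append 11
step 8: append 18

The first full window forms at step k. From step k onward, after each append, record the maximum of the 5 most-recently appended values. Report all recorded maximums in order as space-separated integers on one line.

step 1: append 2 -> window=[2] (not full yet)
step 2: append 5 -> window=[2, 5] (not full yet)
step 3: append 20 -> window=[2, 5, 20] (not full yet)
step 4: append 7 -> window=[2, 5, 20, 7] (not full yet)
step 5: append 12 -> window=[2, 5, 20, 7, 12] -> max=20
step 6: append 13 -> window=[5, 20, 7, 12, 13] -> max=20
step 7: append 11 -> window=[20, 7, 12, 13, 11] -> max=20
step 8: append 18 -> window=[7, 12, 13, 11, 18] -> max=18

Answer: 20 20 20 18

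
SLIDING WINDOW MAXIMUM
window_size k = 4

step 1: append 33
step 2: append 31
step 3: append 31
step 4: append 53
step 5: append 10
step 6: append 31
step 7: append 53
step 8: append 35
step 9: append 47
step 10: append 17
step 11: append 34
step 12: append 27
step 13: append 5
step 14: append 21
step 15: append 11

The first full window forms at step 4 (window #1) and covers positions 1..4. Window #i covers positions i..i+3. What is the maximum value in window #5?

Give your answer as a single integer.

step 1: append 33 -> window=[33] (not full yet)
step 2: append 31 -> window=[33, 31] (not full yet)
step 3: append 31 -> window=[33, 31, 31] (not full yet)
step 4: append 53 -> window=[33, 31, 31, 53] -> max=53
step 5: append 10 -> window=[31, 31, 53, 10] -> max=53
step 6: append 31 -> window=[31, 53, 10, 31] -> max=53
step 7: append 53 -> window=[53, 10, 31, 53] -> max=53
step 8: append 35 -> window=[10, 31, 53, 35] -> max=53
Window #5 max = 53

Answer: 53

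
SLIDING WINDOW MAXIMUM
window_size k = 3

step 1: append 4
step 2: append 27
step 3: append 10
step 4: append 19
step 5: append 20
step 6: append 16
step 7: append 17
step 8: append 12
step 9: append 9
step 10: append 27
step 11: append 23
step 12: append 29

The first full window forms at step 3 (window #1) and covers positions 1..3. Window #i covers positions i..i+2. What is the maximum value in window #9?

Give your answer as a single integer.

Answer: 27

Derivation:
step 1: append 4 -> window=[4] (not full yet)
step 2: append 27 -> window=[4, 27] (not full yet)
step 3: append 10 -> window=[4, 27, 10] -> max=27
step 4: append 19 -> window=[27, 10, 19] -> max=27
step 5: append 20 -> window=[10, 19, 20] -> max=20
step 6: append 16 -> window=[19, 20, 16] -> max=20
step 7: append 17 -> window=[20, 16, 17] -> max=20
step 8: append 12 -> window=[16, 17, 12] -> max=17
step 9: append 9 -> window=[17, 12, 9] -> max=17
step 10: append 27 -> window=[12, 9, 27] -> max=27
step 11: append 23 -> window=[9, 27, 23] -> max=27
Window #9 max = 27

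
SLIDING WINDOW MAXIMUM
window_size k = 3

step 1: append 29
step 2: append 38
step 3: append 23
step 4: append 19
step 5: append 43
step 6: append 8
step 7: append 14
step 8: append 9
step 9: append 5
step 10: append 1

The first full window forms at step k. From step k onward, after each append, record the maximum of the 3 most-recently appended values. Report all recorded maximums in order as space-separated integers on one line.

step 1: append 29 -> window=[29] (not full yet)
step 2: append 38 -> window=[29, 38] (not full yet)
step 3: append 23 -> window=[29, 38, 23] -> max=38
step 4: append 19 -> window=[38, 23, 19] -> max=38
step 5: append 43 -> window=[23, 19, 43] -> max=43
step 6: append 8 -> window=[19, 43, 8] -> max=43
step 7: append 14 -> window=[43, 8, 14] -> max=43
step 8: append 9 -> window=[8, 14, 9] -> max=14
step 9: append 5 -> window=[14, 9, 5] -> max=14
step 10: append 1 -> window=[9, 5, 1] -> max=9

Answer: 38 38 43 43 43 14 14 9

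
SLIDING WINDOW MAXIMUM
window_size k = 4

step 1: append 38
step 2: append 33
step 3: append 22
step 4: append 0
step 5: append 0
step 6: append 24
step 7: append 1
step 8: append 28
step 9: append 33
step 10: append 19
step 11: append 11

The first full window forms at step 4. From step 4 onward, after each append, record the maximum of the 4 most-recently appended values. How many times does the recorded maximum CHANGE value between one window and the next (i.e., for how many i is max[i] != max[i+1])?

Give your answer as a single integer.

Answer: 4

Derivation:
step 1: append 38 -> window=[38] (not full yet)
step 2: append 33 -> window=[38, 33] (not full yet)
step 3: append 22 -> window=[38, 33, 22] (not full yet)
step 4: append 0 -> window=[38, 33, 22, 0] -> max=38
step 5: append 0 -> window=[33, 22, 0, 0] -> max=33
step 6: append 24 -> window=[22, 0, 0, 24] -> max=24
step 7: append 1 -> window=[0, 0, 24, 1] -> max=24
step 8: append 28 -> window=[0, 24, 1, 28] -> max=28
step 9: append 33 -> window=[24, 1, 28, 33] -> max=33
step 10: append 19 -> window=[1, 28, 33, 19] -> max=33
step 11: append 11 -> window=[28, 33, 19, 11] -> max=33
Recorded maximums: 38 33 24 24 28 33 33 33
Changes between consecutive maximums: 4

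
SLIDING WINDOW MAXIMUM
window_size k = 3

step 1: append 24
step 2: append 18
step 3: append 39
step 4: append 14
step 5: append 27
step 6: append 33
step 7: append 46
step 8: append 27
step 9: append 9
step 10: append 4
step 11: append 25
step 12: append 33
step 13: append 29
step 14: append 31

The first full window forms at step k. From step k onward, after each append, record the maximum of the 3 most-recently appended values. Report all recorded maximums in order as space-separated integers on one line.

Answer: 39 39 39 33 46 46 46 27 25 33 33 33

Derivation:
step 1: append 24 -> window=[24] (not full yet)
step 2: append 18 -> window=[24, 18] (not full yet)
step 3: append 39 -> window=[24, 18, 39] -> max=39
step 4: append 14 -> window=[18, 39, 14] -> max=39
step 5: append 27 -> window=[39, 14, 27] -> max=39
step 6: append 33 -> window=[14, 27, 33] -> max=33
step 7: append 46 -> window=[27, 33, 46] -> max=46
step 8: append 27 -> window=[33, 46, 27] -> max=46
step 9: append 9 -> window=[46, 27, 9] -> max=46
step 10: append 4 -> window=[27, 9, 4] -> max=27
step 11: append 25 -> window=[9, 4, 25] -> max=25
step 12: append 33 -> window=[4, 25, 33] -> max=33
step 13: append 29 -> window=[25, 33, 29] -> max=33
step 14: append 31 -> window=[33, 29, 31] -> max=33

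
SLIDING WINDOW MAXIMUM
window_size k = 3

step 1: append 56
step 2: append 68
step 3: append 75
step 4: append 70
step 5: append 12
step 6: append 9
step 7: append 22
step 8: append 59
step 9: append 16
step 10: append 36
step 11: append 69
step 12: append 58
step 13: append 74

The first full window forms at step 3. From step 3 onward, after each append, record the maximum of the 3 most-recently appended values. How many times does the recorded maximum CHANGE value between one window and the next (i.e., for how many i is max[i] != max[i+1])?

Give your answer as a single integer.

Answer: 5

Derivation:
step 1: append 56 -> window=[56] (not full yet)
step 2: append 68 -> window=[56, 68] (not full yet)
step 3: append 75 -> window=[56, 68, 75] -> max=75
step 4: append 70 -> window=[68, 75, 70] -> max=75
step 5: append 12 -> window=[75, 70, 12] -> max=75
step 6: append 9 -> window=[70, 12, 9] -> max=70
step 7: append 22 -> window=[12, 9, 22] -> max=22
step 8: append 59 -> window=[9, 22, 59] -> max=59
step 9: append 16 -> window=[22, 59, 16] -> max=59
step 10: append 36 -> window=[59, 16, 36] -> max=59
step 11: append 69 -> window=[16, 36, 69] -> max=69
step 12: append 58 -> window=[36, 69, 58] -> max=69
step 13: append 74 -> window=[69, 58, 74] -> max=74
Recorded maximums: 75 75 75 70 22 59 59 59 69 69 74
Changes between consecutive maximums: 5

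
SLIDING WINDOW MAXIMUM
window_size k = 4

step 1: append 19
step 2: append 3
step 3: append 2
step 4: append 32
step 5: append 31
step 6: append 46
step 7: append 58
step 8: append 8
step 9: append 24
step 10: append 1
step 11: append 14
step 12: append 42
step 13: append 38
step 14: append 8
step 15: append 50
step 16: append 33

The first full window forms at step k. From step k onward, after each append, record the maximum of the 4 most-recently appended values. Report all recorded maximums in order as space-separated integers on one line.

step 1: append 19 -> window=[19] (not full yet)
step 2: append 3 -> window=[19, 3] (not full yet)
step 3: append 2 -> window=[19, 3, 2] (not full yet)
step 4: append 32 -> window=[19, 3, 2, 32] -> max=32
step 5: append 31 -> window=[3, 2, 32, 31] -> max=32
step 6: append 46 -> window=[2, 32, 31, 46] -> max=46
step 7: append 58 -> window=[32, 31, 46, 58] -> max=58
step 8: append 8 -> window=[31, 46, 58, 8] -> max=58
step 9: append 24 -> window=[46, 58, 8, 24] -> max=58
step 10: append 1 -> window=[58, 8, 24, 1] -> max=58
step 11: append 14 -> window=[8, 24, 1, 14] -> max=24
step 12: append 42 -> window=[24, 1, 14, 42] -> max=42
step 13: append 38 -> window=[1, 14, 42, 38] -> max=42
step 14: append 8 -> window=[14, 42, 38, 8] -> max=42
step 15: append 50 -> window=[42, 38, 8, 50] -> max=50
step 16: append 33 -> window=[38, 8, 50, 33] -> max=50

Answer: 32 32 46 58 58 58 58 24 42 42 42 50 50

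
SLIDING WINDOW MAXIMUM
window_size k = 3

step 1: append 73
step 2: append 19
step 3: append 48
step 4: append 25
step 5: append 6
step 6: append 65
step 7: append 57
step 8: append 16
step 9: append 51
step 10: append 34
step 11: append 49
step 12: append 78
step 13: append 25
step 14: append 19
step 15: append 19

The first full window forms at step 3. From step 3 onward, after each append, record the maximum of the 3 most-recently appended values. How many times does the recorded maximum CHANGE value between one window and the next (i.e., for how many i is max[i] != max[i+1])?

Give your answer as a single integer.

Answer: 6

Derivation:
step 1: append 73 -> window=[73] (not full yet)
step 2: append 19 -> window=[73, 19] (not full yet)
step 3: append 48 -> window=[73, 19, 48] -> max=73
step 4: append 25 -> window=[19, 48, 25] -> max=48
step 5: append 6 -> window=[48, 25, 6] -> max=48
step 6: append 65 -> window=[25, 6, 65] -> max=65
step 7: append 57 -> window=[6, 65, 57] -> max=65
step 8: append 16 -> window=[65, 57, 16] -> max=65
step 9: append 51 -> window=[57, 16, 51] -> max=57
step 10: append 34 -> window=[16, 51, 34] -> max=51
step 11: append 49 -> window=[51, 34, 49] -> max=51
step 12: append 78 -> window=[34, 49, 78] -> max=78
step 13: append 25 -> window=[49, 78, 25] -> max=78
step 14: append 19 -> window=[78, 25, 19] -> max=78
step 15: append 19 -> window=[25, 19, 19] -> max=25
Recorded maximums: 73 48 48 65 65 65 57 51 51 78 78 78 25
Changes between consecutive maximums: 6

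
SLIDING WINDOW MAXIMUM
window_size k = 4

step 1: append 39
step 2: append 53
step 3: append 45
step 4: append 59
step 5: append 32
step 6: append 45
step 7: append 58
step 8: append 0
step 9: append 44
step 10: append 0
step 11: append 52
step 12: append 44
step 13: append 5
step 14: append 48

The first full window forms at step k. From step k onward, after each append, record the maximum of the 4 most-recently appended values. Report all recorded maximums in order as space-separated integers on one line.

step 1: append 39 -> window=[39] (not full yet)
step 2: append 53 -> window=[39, 53] (not full yet)
step 3: append 45 -> window=[39, 53, 45] (not full yet)
step 4: append 59 -> window=[39, 53, 45, 59] -> max=59
step 5: append 32 -> window=[53, 45, 59, 32] -> max=59
step 6: append 45 -> window=[45, 59, 32, 45] -> max=59
step 7: append 58 -> window=[59, 32, 45, 58] -> max=59
step 8: append 0 -> window=[32, 45, 58, 0] -> max=58
step 9: append 44 -> window=[45, 58, 0, 44] -> max=58
step 10: append 0 -> window=[58, 0, 44, 0] -> max=58
step 11: append 52 -> window=[0, 44, 0, 52] -> max=52
step 12: append 44 -> window=[44, 0, 52, 44] -> max=52
step 13: append 5 -> window=[0, 52, 44, 5] -> max=52
step 14: append 48 -> window=[52, 44, 5, 48] -> max=52

Answer: 59 59 59 59 58 58 58 52 52 52 52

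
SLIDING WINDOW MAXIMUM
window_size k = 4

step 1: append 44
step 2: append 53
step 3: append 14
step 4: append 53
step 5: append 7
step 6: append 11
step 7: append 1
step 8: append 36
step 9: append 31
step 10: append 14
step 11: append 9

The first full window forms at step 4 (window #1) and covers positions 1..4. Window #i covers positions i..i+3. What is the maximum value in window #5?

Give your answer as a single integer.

step 1: append 44 -> window=[44] (not full yet)
step 2: append 53 -> window=[44, 53] (not full yet)
step 3: append 14 -> window=[44, 53, 14] (not full yet)
step 4: append 53 -> window=[44, 53, 14, 53] -> max=53
step 5: append 7 -> window=[53, 14, 53, 7] -> max=53
step 6: append 11 -> window=[14, 53, 7, 11] -> max=53
step 7: append 1 -> window=[53, 7, 11, 1] -> max=53
step 8: append 36 -> window=[7, 11, 1, 36] -> max=36
Window #5 max = 36

Answer: 36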